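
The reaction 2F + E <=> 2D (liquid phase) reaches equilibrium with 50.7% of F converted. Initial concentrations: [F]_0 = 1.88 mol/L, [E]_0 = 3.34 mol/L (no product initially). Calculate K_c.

K_c = 0.369 L/mol

Let X = conversion of F.
Concentrations: [F] = 1.88 − 1.88X; [E] = 3.34 − 0.94X; [D] = 1.88X.
At X = 0.507: [F] = 0.927, [E] = 2.86, [D] = 0.953.
K_c = [D]^2 / ([F]^2 [E]) = 0.369 L/mol.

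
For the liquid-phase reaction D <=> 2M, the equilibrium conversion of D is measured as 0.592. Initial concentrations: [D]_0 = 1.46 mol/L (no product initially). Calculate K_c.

Let X = conversion of D.
Concentrations: [D] = 1.46 − 1.46X; [M] = 2.92X.
At X = 0.592: [D] = 0.596, [M] = 1.73.
K_c = [M]^2 / ([D]) = 5.02 mol/L.

K_c = 5.02 mol/L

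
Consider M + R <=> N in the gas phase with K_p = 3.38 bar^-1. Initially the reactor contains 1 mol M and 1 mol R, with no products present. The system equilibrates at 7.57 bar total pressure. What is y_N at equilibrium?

Basis: 1 mol M initially; let X = conversion of M. Extent ξ = X.
Moles: n_M = 1 − X; n_R = 1 − X; n_N = X.
Summing: n_T = 2 − X.
y_i = n_i/n_T, p_i = y_i·P. K_p = p_N / (p_M p_R).
Setting this equal to 3.38 bar^-1 and taking the physical root (0 < X < 1) gives X = 0.806.
Then n_N = 0.806, n_T = 1.19, so y_N = 0.675.

y_N = 0.675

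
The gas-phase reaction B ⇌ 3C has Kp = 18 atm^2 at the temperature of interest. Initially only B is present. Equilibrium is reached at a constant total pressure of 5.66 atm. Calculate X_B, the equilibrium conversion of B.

Basis: 1 mol B initially; let X = conversion of B. Extent ξ = X.
Moles: n_B = 1 − X; n_C = 3X.
n_T = Σnᵢ = 1 + 2X.
Mole fractions y_i = n_i/n_T; Kp = p_C^3 / (p_B) with p_i = y_i·P.
This yields a degree-3 equation in X; solving on (0,1), X = 0.338.

X = 0.338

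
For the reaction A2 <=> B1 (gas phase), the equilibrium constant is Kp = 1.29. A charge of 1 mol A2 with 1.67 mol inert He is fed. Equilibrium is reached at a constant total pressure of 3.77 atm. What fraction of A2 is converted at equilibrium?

Let X = conversion of A2 (basis 1 mol A2); extent of reaction ξ = X.
At extent ξ: n_A2 = 1 − X; n_B1 = X; n_I = 1.67 (inert).
Total moles n_T = 2.67 (Δν = 0, constant).
y_i = n_i/n_T, p_i = y_i·P. Kp = p_B1 / (p_A2).
Equating to 1.29 and solving on 0 < X < 1: X = 0.563.

X = 0.563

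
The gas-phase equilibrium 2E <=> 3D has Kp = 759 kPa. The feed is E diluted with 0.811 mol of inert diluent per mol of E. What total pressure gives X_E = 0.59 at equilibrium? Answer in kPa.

P = 388 kPa

Basis: 1 mol E initially; let X = conversion of E. Extent ξ = 0.5X.
Moles: n_E = 1 − X; n_D = 1.5X; n_I = 0.811 (inert).
Summing: n_T = 1.81 + 0.5X.
Kp = p_D^3 / (p_E^2) with p_i = (n_i/n_T)·P.
At X = 0.59: the mole-fraction product g(X) = Π y_i^ν_i = 1.958. Since Kp = g(X)·P^{1}, P = (Kp/g)^(1/1) = (759/1.958)^(1/1) = 388 kPa.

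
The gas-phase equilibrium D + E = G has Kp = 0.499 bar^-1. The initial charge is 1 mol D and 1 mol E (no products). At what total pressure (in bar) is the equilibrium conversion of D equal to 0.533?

P = 7.18 bar

Let X = conversion of D (basis 1 mol D); extent of reaction ξ = X.
At extent ξ: n_D = 1 − X; n_E = 1 − X; n_G = X.
n_T = Σnᵢ = 2 − X.
Kp = p_G / (p_D p_E) with p_i = (n_i/n_T)·P.
At X = 0.533: the mole-fraction product g(X) = Π y_i^ν_i = 3.585. Since Kp = g(X)·P^{-1}, P = (g/Kp)^(1/1) = (3.585/0.499)^(1/1) = 7.18 bar.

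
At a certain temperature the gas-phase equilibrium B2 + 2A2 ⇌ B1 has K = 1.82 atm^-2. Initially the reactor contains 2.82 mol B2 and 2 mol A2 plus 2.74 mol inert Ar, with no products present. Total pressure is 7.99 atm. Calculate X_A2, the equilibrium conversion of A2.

Let X = conversion of A2 (basis 2 mol A2); extent of reaction ξ = X.
Moles: n_B2 = 2.82 − X; n_A2 = 2 − 2X; n_B1 = X; n_I = 2.74 (inert).
n_T = Σnᵢ = 7.56 − 2X.
Mole fractions y_i = n_i/n_T; K = p_B1 / (p_B2 p_A2^2) with p_i = y_i·P.
Equating to 1.82 atm^-2 and solving on 0 < X < 1: X = 0.824.

X = 0.824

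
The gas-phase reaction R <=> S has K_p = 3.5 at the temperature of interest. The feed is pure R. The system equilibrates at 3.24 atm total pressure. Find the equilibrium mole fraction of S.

Let X = conversion of R (basis 1 mol R); extent of reaction ξ = X.
Species balance: n_R = 1 − X; n_S = X.
Since Δν = 0, n_T = 1 throughout.
With p_i = (n_i/n_T)P, K_p = p_S / (p_R).
Setting this equal to 3.5 and taking the physical root (0 < X < 1) gives X = 0.778.
Then n_S = 0.778, n_T = 1, so y_S = 0.778.

y_S = 0.778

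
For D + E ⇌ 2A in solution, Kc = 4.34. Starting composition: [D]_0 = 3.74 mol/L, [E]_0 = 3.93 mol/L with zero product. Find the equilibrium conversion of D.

X = 0.523

Let X = conversion of D; extent ξ = 3.74·X mol/L.
Concentrations: [D] = 3.74 − 3.74X; [E] = 3.93 − 3.74X; [A] = 7.48X.
Kc = [A]^2 / ([D] [E]).
Setting equal to 4.34 and solving for X on (0,1) gives X = 0.523.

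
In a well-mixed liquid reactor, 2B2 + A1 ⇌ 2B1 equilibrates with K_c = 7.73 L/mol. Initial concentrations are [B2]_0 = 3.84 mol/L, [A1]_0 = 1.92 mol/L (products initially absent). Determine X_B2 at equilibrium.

Let X = conversion of B2; extent ξ = 3.84X/2 mol/L.
Concentrations: [B2] = 3.84 − 3.84X; [A1] = 1.92 − 1.92X; [B1] = 3.84X.
K_c = [B1]^2 / ([B2]^2 [A1]).
This equals 7.73 at X = 0.684 (the root in 0 < X < 1).

X = 0.684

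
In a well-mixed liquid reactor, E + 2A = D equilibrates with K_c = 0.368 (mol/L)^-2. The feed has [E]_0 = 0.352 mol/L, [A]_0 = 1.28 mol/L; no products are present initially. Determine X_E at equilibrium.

Let X = conversion of E; extent ξ = 0.352·X mol/L.
Concentrations: [E] = 0.352 − 0.352X; [A] = 1.28 − 0.704X; [D] = 0.352X.
K_c = [D] / ([E] [A]^2).
Equating to 0.368 (mol/L)^-2: the physical root is X = 0.297.

X = 0.297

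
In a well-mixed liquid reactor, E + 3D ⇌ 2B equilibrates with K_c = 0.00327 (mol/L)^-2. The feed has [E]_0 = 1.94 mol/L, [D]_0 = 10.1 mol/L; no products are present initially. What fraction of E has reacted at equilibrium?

X = 0.367

Let X = conversion of E; extent ξ = 1.94·X mol/L.
Concentrations: [E] = 1.94 − 1.94X; [D] = 10.1 − 5.82X; [B] = 3.88X.
K_c = [B]^2 / ([E] [D]^3).
Solving K_c = 0.00327 for X ∈ (0,1): X = 0.367.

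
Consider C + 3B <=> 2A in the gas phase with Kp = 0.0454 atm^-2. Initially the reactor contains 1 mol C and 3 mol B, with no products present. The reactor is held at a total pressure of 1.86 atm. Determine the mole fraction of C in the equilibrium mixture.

Take 1 mol C as basis and let X be its fractional conversion, so ξ = X.
Species balance: n_C = 1 − X; n_B = 3 − 3X; n_A = 2X.
Summing: n_T = 4 − 2X.
With p_i = (n_i/n_T)P, Kp = p_A^2 / (p_C p_B^3).
Substituting and setting equal to 0.0454 atm^-2 gives a polynomial in X; the root in (0,1) is X = 0.188.
Then n_C = 0.812, n_T = 3.62, so y_C = 0.224.

y_C = 0.224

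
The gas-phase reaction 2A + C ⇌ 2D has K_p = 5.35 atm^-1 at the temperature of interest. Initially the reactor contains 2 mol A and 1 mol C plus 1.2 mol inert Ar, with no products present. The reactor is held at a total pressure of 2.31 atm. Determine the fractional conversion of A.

X = 0.552

Let X = conversion of A (basis 2 mol A); extent of reaction ξ = X.
Moles: n_A = 2 − 2X; n_C = 1 − X; n_D = 2X; n_I = 1.2 (inert).
n_T = Σnᵢ = 4.2 − X.
Mole fractions y_i = n_i/n_T; K_p = p_D^2 / (p_A^2 p_C) with p_i = y_i·P.
Setting this equal to 5.35 atm^-1 and taking the physical root (0 < X < 1) gives X = 0.552.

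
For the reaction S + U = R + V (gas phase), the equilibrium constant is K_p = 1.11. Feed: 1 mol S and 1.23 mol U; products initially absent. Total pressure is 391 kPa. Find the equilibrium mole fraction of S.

y_S = 0.195

Let X = conversion of S (basis 1 mol S); extent of reaction ξ = X.
Species balance: n_S = 1 − X; n_U = 1.23 − X; n_R = X; n_V = X.
Since Δν = 0, n_T = 2.23 throughout.
With p_i = (n_i/n_T)P, K_p = p_R p_V / (p_S p_U).
Setting this equal to 1.11 and taking the physical root (0 < X < 1) gives X = 0.566.
Then n_S = 0.434, n_T = 2.23, so y_S = 0.195.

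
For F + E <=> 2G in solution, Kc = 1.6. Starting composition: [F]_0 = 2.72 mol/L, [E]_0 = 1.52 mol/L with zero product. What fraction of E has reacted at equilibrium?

Let X = conversion of E; extent ξ = 1.52·X mol/L.
Concentrations: [F] = 2.72 − 1.52X; [E] = 1.52 − 1.52X; [G] = 3.04X.
Kc = [G]^2 / ([F] [E]).
Setting equal to 1.6 and solving for X on (0,1) gives X = 0.505.

X = 0.505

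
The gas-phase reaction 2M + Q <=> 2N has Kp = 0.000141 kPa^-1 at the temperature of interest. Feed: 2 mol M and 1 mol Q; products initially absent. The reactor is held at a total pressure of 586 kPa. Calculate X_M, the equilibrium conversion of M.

Let X = conversion of M (basis 2 mol M); extent of reaction ξ = X.
Moles: n_M = 2 − 2X; n_Q = 1 − X; n_N = 2X.
Summing: n_T = 3 − X.
Mole fractions y_i = n_i/n_T; Kp = p_N^2 / (p_M^2 p_Q) with p_i = y_i·P.
Setting this equal to 0.000141 kPa^-1 and taking the physical root (0 < X < 1) gives X = 0.136.

X = 0.136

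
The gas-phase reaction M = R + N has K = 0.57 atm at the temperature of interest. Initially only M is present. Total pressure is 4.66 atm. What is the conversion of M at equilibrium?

X = 0.330

Let X = conversion of M (basis 1 mol M); extent of reaction ξ = X.
At extent ξ: n_M = 1 − X; n_R = X; n_N = X.
Summing: n_T = 1 + X.
y_i = n_i/n_T, p_i = y_i·P. K = p_R p_N / (p_M).
This yields a degree-2 equation in X; solving on (0,1), X = 0.330.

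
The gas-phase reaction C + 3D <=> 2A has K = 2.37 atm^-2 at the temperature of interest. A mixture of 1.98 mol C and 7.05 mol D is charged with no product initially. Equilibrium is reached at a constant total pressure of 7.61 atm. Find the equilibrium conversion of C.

X = 0.843

Take 1.98 mol C as basis and let X be its fractional conversion, so ξ = 1.98X.
Species balance: n_C = 1.98 − 1.98X; n_D = 7.05 − 5.94X; n_A = 3.96X.
Summing: n_T = 9.03 − 3.96X.
Mole fractions y_i = n_i/n_T; K = p_A^2 / (p_C p_D^3) with p_i = y_i·P.
Equating to 2.37 atm^-2 and solving on 0 < X < 1: X = 0.843.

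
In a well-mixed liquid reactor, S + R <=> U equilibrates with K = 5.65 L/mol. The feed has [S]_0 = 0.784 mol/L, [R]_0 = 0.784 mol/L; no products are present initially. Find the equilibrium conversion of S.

X = 0.625

Let X = conversion of S; extent ξ = 0.784·X mol/L.
Concentrations: [S] = 0.784 − 0.784X; [R] = 0.784 − 0.784X; [U] = 0.784X.
K = [U] / ([S] [R]).
Setting equal to 5.65 and solving for X on (0,1) gives X = 0.625.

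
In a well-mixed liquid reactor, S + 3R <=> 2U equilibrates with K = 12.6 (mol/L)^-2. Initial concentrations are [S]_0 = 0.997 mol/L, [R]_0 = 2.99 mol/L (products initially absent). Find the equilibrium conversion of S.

X = 0.720

Let X = conversion of S; extent ξ = 0.997·X mol/L.
Concentrations: [S] = 0.997 − 0.997X; [R] = 2.99 − 2.99X; [U] = 1.99X.
K = [U]^2 / ([S] [R]^3).
Solving K = 12.6 for X ∈ (0,1): X = 0.720.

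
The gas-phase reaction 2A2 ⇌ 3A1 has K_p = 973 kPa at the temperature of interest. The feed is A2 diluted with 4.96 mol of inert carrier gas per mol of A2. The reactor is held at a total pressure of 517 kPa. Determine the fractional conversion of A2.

Let X = conversion of A2 (basis 1 mol A2); extent of reaction ξ = 0.5X.
Species balance: n_A2 = 1 − X; n_A1 = 1.5X; n_I = 4.96 (inert).
Total moles n_T = 5.96 + 0.5X.
y_i = n_i/n_T, p_i = y_i·P. K_p = p_A1^3 / (p_A2^2).
Setting this equal to 973 kPa and taking the physical root (0 < X < 1) gives X = 0.693.

X = 0.693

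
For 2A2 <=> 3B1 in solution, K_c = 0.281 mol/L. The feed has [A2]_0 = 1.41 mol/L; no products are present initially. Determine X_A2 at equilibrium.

Let X = conversion of A2; extent ξ = 1.41X/2 mol/L.
Concentrations: [A2] = 1.41 − 1.41X; [B1] = 2.11X.
K_c = [B1]^3 / ([A2]^2).
Equating to 0.281 mol/L: the physical root is X = 0.305.

X = 0.305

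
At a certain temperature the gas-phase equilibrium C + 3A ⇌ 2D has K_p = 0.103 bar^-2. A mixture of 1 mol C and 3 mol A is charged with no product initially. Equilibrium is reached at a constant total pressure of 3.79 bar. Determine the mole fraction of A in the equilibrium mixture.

y_A = 0.576

Take 1 mol C as basis and let X be its fractional conversion, so ξ = X.
At extent ξ: n_C = 1 − X; n_A = 3 − 3X; n_D = 2X.
Total moles n_T = 4 − 2X.
Mole fractions y_i = n_i/n_T; K_p = p_D^2 / (p_C p_A^3) with p_i = y_i·P.
Setting this equal to 0.103 bar^-2 and taking the physical root (0 < X < 1) gives X = 0.377.
Then n_A = 1.87, n_T = 3.25, so y_A = 0.576.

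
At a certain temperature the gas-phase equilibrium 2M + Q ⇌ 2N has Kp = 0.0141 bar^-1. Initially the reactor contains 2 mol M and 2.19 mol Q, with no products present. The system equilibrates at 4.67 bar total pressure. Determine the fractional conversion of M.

Take 2 mol M as basis and let X be its fractional conversion, so ξ = X.
Species balance: n_M = 2 − 2X; n_Q = 2.19 − X; n_N = 2X.
Total moles n_T = 4.19 − X.
With p_i = (n_i/n_T)P, Kp = p_N^2 / (p_M^2 p_Q).
Substituting and setting equal to 0.0141 bar^-1 gives a polynomial in X; the root in (0,1) is X = 0.154.

X = 0.154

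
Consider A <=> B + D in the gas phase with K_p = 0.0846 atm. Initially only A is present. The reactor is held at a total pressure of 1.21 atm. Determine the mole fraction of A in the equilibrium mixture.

Take 1 mol A as basis and let X be its fractional conversion, so ξ = X.
At extent ξ: n_A = 1 − X; n_B = X; n_D = X.
Total moles n_T = 1 + X.
Mole fractions y_i = n_i/n_T; K_p = p_B p_D / (p_A) with p_i = y_i·P.
This yields a degree-2 equation in X; solving on (0,1), X = 0.256.
Then n_A = 0.744, n_T = 1.26, so y_A = 0.593.

y_A = 0.593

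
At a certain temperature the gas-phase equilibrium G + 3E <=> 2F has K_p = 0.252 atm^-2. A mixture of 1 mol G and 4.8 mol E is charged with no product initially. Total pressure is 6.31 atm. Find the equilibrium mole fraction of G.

y_G = 0.058

Basis: 1 mol G initially; let X = conversion of G. Extent ξ = X.
Moles: n_G = 1 − X; n_E = 4.8 − 3X; n_F = 2X.
Summing: n_T = 5.8 − 2X.
y_i = n_i/n_T, p_i = y_i·P. K_p = p_F^2 / (p_G p_E^3).
Substituting and setting equal to 0.252 atm^-2 gives a polynomial in X; the root in (0,1) is X = 0.750.
Then n_G = 0.25, n_T = 4.3, so y_G = 0.058.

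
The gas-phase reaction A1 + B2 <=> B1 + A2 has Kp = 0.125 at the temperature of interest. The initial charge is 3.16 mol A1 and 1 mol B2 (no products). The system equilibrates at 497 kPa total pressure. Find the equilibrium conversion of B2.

X = 0.438

Basis: 1 mol B2 initially; let X = conversion of B2. Extent ξ = X.
At extent ξ: n_A1 = 3.16 − X; n_B2 = 1 − X; n_B1 = X; n_A2 = X.
n_T stays at 4.16 (no change in mole number).
With p_i = (n_i/n_T)P, Kp = p_B1 p_A2 / (p_A1 p_B2).
Setting this equal to 0.125 and taking the physical root (0 < X < 1) gives X = 0.438.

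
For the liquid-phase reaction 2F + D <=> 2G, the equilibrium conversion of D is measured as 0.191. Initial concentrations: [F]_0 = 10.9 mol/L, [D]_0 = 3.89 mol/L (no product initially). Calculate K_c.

K_c = 0.00792 L/mol

Let X = conversion of D.
Concentrations: [F] = 10.9 − 7.78X; [D] = 3.89 − 3.89X; [G] = 7.78X.
At X = 0.191: [F] = 9.41, [D] = 3.15, [G] = 1.49.
K_c = [G]^2 / ([F]^2 [D]) = 0.00792 L/mol.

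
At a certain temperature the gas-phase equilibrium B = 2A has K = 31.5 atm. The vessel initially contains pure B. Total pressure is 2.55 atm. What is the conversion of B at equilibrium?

Take 1 mol B as basis and let X be its fractional conversion, so ξ = X.
Moles: n_B = 1 − X; n_A = 2X.
Total moles n_T = 1 + X.
y_i = n_i/n_T, p_i = y_i·P. K = p_A^2 / (p_B).
This yields a degree-2 equation in X; solving on (0,1), X = 0.869.

X = 0.869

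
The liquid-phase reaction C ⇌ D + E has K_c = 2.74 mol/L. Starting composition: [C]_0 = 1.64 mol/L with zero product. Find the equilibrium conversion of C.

X = 0.704

Let X = conversion of C; extent ξ = 1.64·X mol/L.
Concentrations: [C] = 1.64 − 1.64X; [D] = 1.64X; [E] = 1.64X.
K_c = [D] [E] / ([C]).
Equating to 2.74 mol/L: the physical root is X = 0.704.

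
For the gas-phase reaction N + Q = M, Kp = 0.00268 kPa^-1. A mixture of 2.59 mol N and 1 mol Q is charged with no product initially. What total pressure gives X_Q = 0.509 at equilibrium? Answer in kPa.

P = 573 kPa

Take 1 mol Q as basis and let X be its fractional conversion, so ξ = X.
Mole table: n_N = 2.59 − X; n_Q = 1 − X; n_M = X.
Summing: n_T = 3.59 − X.
Kp = p_M / (p_N p_Q) with p_i = (n_i/n_T)·P.
At X = 0.509: the mole-fraction product g(X) = Π y_i^ν_i = 1.535. Since Kp = g(X)·P^{-1}, P = (g/Kp)^(1/1) = (1.535/0.00268)^(1/1) = 573 kPa.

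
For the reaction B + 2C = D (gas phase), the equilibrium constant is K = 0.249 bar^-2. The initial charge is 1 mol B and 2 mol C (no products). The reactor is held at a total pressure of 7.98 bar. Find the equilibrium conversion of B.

Basis: 1 mol B initially; let X = conversion of B. Extent ξ = X.
Mole table: n_B = 1 − X; n_C = 2 − 2X; n_D = X.
Summing: n_T = 3 − 2X.
y_i = n_i/n_T, p_i = y_i·P. K = p_D / (p_B p_C^2).
This yields a degree-3 equation in X; solving on (0,1), X = 0.695.

X = 0.695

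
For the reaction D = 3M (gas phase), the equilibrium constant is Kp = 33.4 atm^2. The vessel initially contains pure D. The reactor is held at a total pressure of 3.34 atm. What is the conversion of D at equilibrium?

Take 1 mol D as basis and let X be its fractional conversion, so ξ = X.
Mole table: n_D = 1 − X; n_M = 3X.
Summing: n_T = 1 + 2X.
Mole fractions y_i = n_i/n_T; Kp = p_M^3 / (p_D) with p_i = y_i·P.
Equating to 33.4 atm^2 and solving on 0 < X < 1: X = 0.599.

X = 0.599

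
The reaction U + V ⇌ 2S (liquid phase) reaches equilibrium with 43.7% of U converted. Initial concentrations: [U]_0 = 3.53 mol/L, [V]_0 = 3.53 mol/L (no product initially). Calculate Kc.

Let X = conversion of U.
Concentrations: [U] = 3.53 − 3.53X; [V] = 3.53 − 3.53X; [S] = 7.06X.
At X = 0.437: [U] = 1.99, [V] = 1.99, [S] = 3.09.
Kc = [S]^2 / ([U] [V]) = 2.41.

Kc = 2.41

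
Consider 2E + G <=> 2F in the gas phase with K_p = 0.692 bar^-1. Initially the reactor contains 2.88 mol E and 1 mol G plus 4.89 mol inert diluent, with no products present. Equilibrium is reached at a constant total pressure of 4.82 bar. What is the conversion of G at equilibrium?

Let X = conversion of G (basis 1 mol G); extent of reaction ξ = X.
Species balance: n_E = 2.88 − 2X; n_G = 1 − X; n_F = 2X; n_I = 4.89 (inert).
n_T = Σnᵢ = 8.77 − X.
With p_i = (n_i/n_T)P, K_p = p_F^2 / (p_E^2 p_G).
This yields a degree-3 equation in X; solving on (0,1), X = 0.458.

X = 0.458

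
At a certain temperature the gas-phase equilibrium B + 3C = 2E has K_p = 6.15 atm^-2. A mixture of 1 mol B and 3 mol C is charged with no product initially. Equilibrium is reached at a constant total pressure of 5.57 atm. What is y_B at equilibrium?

y_B = 0.093

Take 1 mol B as basis and let X be its fractional conversion, so ξ = X.
At extent ξ: n_B = 1 − X; n_C = 3 − 3X; n_E = 2X.
Total moles n_T = 4 − 2X.
y_i = n_i/n_T, p_i = y_i·P. K_p = p_E^2 / (p_B p_C^3).
This yields a degree-4 equation in X; solving on (0,1), X = 0.770.
Then n_B = 0.23, n_T = 2.46, so y_B = 0.093.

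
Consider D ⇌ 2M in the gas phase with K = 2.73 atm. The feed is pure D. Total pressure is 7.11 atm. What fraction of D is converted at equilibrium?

X = 0.296

Basis: 1 mol D initially; let X = conversion of D. Extent ξ = X.
Mole table: n_D = 1 − X; n_M = 2X.
n_T = Σnᵢ = 1 + X.
With p_i = (n_i/n_T)P, K = p_M^2 / (p_D).
Substituting and setting equal to 2.73 atm gives a polynomial in X; the root in (0,1) is X = 0.296.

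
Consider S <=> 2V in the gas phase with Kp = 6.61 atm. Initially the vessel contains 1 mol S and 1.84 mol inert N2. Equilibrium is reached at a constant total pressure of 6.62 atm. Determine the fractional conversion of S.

X = 0.592

Let X = conversion of S (basis 1 mol S); extent of reaction ξ = X.
At extent ξ: n_S = 1 − X; n_V = 2X; n_I = 1.84 (inert).
Total moles n_T = 2.84 + X.
Mole fractions y_i = n_i/n_T; Kp = p_V^2 / (p_S) with p_i = y_i·P.
This yields a degree-2 equation in X; solving on (0,1), X = 0.592.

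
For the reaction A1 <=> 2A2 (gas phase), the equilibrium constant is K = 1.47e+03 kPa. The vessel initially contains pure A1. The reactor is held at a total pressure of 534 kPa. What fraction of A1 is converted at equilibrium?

Take 1 mol A1 as basis and let X be its fractional conversion, so ξ = X.
Mole table: n_A1 = 1 − X; n_A2 = 2X.
n_T = Σnᵢ = 1 + X.
Mole fractions y_i = n_i/n_T; K = p_A2^2 / (p_A1) with p_i = y_i·P.
This yields a degree-2 equation in X; solving on (0,1), X = 0.638.

X = 0.638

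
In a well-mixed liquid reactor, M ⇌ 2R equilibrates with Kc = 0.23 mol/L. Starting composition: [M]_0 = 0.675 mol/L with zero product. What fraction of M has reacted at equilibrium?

X = 0.252

Let X = conversion of M; extent ξ = 0.675·X mol/L.
Concentrations: [M] = 0.675 − 0.675X; [R] = 1.35X.
Kc = [R]^2 / ([M]).
This equals 0.23 at X = 0.252 (the root in 0 < X < 1).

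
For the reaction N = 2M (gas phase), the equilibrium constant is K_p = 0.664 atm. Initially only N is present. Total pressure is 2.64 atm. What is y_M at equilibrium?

Let X = conversion of N (basis 1 mol N); extent of reaction ξ = X.
Moles: n_N = 1 − X; n_M = 2X.
n_T = Σnᵢ = 1 + X.
With p_i = (n_i/n_T)P, K_p = p_M^2 / (p_N).
Substituting and setting equal to 0.664 atm gives a polynomial in X; the root in (0,1) is X = 0.243.
Then n_M = 0.486, n_T = 1.24, so y_M = 0.391.

y_M = 0.391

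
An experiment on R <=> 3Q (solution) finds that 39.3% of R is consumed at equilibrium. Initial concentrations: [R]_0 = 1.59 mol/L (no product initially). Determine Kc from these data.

Let X = conversion of R.
Concentrations: [R] = 1.59 − 1.59X; [Q] = 4.77X.
At X = 0.393: [R] = 0.965, [Q] = 1.87.
Kc = [Q]^3 / ([R]) = 6.83 (mol/L)^2.

Kc = 6.83 (mol/L)^2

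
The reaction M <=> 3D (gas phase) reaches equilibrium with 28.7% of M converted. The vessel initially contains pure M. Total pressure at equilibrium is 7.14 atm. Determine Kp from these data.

Kp = 18.4 atm^2

Take 1 mol M as basis and let X be its fractional conversion, so ξ = X.
At extent ξ: n_M = 1 − X; n_D = 3X.
n_T = Σnᵢ = 1 + 2X.
At X = 0.287: n_M = 0.713, n_D = 0.861, n_T = 1.57.
p_i = (n_i/n_T)·P. Kp = p_D^3 / (p_M) = 18.4 atm^2.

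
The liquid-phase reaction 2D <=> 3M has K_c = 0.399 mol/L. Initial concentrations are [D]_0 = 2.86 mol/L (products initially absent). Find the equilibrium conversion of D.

Let X = conversion of D; extent ξ = 2.86X/2 mol/L.
Concentrations: [D] = 2.86 − 2.86X; [M] = 4.29X.
K_c = [M]^3 / ([D]^2).
Equating to 0.399 mol/L: the physical root is X = 0.278.

X = 0.278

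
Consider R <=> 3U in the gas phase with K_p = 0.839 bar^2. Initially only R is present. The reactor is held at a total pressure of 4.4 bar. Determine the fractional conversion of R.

Take 1 mol R as basis and let X be its fractional conversion, so ξ = X.
Species balance: n_R = 1 − X; n_U = 3X.
Summing: n_T = 1 + 2X.
Mole fractions y_i = n_i/n_T; K_p = p_U^3 / (p_R) with p_i = y_i·P.
Equating to 0.839 bar^2 and solving on 0 < X < 1: X = 0.130.

X = 0.130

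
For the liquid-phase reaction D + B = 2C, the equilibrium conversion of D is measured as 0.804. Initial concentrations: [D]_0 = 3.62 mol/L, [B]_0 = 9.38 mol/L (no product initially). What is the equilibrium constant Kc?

Kc = 7.38

Let X = conversion of D.
Concentrations: [D] = 3.62 − 3.62X; [B] = 9.38 − 3.62X; [C] = 7.24X.
At X = 0.804: [D] = 0.71, [B] = 6.47, [C] = 5.82.
Kc = [C]^2 / ([D] [B]) = 7.38.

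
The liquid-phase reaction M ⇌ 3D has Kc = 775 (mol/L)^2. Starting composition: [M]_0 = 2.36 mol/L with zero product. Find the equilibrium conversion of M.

Let X = conversion of M; extent ξ = 2.36·X mol/L.
Concentrations: [M] = 2.36 − 2.36X; [D] = 7.08X.
Kc = [D]^3 / ([M]).
This equals 775 at X = 0.872 (the root in 0 < X < 1).

X = 0.872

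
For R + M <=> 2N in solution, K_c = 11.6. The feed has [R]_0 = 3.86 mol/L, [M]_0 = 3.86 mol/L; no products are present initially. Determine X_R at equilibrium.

X = 0.630

Let X = conversion of R; extent ξ = 3.86·X mol/L.
Concentrations: [R] = 3.86 − 3.86X; [M] = 3.86 − 3.86X; [N] = 7.72X.
K_c = [N]^2 / ([R] [M]).
Equating to 11.6: the physical root is X = 0.630.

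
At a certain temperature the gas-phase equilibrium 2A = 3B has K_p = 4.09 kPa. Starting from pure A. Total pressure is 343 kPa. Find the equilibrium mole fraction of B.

Basis: 1 mol A initially; let X = conversion of A. Extent ξ = 0.5X.
Mole table: n_A = 1 − X; n_B = 1.5X.
Total moles n_T = 1 + 0.5X.
With p_i = (n_i/n_T)P, K_p = p_B^3 / (p_A^2).
This yields a degree-3 equation in X; solving on (0,1), X = 0.141.
Then n_B = 0.211, n_T = 1.07, so y_B = 0.197.

y_B = 0.197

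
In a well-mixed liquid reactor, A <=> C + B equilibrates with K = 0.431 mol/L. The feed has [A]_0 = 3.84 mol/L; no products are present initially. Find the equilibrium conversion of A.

X = 0.284

Let X = conversion of A; extent ξ = 3.84·X mol/L.
Concentrations: [A] = 3.84 − 3.84X; [C] = 3.84X; [B] = 3.84X.
K = [C] [B] / ([A]).
Equating to 0.431 mol/L: the physical root is X = 0.284.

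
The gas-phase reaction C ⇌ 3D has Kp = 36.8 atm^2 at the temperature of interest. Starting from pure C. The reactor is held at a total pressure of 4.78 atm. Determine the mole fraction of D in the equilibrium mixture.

y_D = 0.744

Let X = conversion of C (basis 1 mol C); extent of reaction ξ = X.
Species balance: n_C = 1 − X; n_D = 3X.
Summing: n_T = 1 + 2X.
With p_i = (n_i/n_T)P, Kp = p_D^3 / (p_C).
Setting this equal to 36.8 atm^2 and taking the physical root (0 < X < 1) gives X = 0.492.
Then n_D = 1.48, n_T = 1.98, so y_D = 0.744.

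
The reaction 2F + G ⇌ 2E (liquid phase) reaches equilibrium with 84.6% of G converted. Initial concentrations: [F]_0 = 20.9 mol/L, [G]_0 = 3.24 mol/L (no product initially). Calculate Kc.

Let X = conversion of G.
Concentrations: [F] = 20.9 − 6.48X; [G] = 3.24 − 3.24X; [E] = 6.48X.
At X = 0.846: [F] = 15.4, [G] = 0.499, [E] = 5.48.
Kc = [E]^2 / ([F]^2 [G]) = 0.253 L/mol.

Kc = 0.253 L/mol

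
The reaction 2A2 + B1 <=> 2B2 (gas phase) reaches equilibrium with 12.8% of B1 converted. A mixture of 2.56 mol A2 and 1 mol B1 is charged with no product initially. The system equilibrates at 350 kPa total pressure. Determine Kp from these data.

Kp = 0.000139 kPa^-1

Take 1 mol B1 as basis and let X be its fractional conversion, so ξ = X.
Species balance: n_A2 = 2.56 − 2X; n_B1 = 1 − X; n_B2 = 2X.
Total moles n_T = 3.56 − X.
At X = 0.128: n_A2 = 2.3, n_B1 = 0.872, n_B2 = 0.256, n_T = 3.43.
p_i = (n_i/n_T)·P. Kp = p_B2^2 / (p_A2^2 p_B1) = 0.000139 kPa^-1.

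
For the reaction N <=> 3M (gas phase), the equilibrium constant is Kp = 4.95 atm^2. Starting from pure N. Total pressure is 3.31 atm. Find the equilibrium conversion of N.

X = 0.312

Take 1 mol N as basis and let X be its fractional conversion, so ξ = X.
At extent ξ: n_N = 1 − X; n_M = 3X.
Summing: n_T = 1 + 2X.
y_i = n_i/n_T, p_i = y_i·P. Kp = p_M^3 / (p_N).
Setting this equal to 4.95 atm^2 and taking the physical root (0 < X < 1) gives X = 0.312.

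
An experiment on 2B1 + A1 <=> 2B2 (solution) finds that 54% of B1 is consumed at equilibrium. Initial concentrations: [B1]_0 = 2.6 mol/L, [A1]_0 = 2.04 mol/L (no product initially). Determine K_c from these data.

K_c = 1.03 L/mol

Let X = conversion of B1.
Concentrations: [B1] = 2.6 − 2.6X; [A1] = 2.04 − 1.3X; [B2] = 2.6X.
At X = 0.54: [B1] = 1.2, [A1] = 1.34, [B2] = 1.4.
K_c = [B2]^2 / ([B1]^2 [A1]) = 1.03 L/mol.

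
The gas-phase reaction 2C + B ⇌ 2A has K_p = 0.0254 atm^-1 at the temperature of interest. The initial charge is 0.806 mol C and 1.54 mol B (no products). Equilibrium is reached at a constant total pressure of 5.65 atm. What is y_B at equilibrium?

y_B = 0.642

Let X = conversion of C (basis 0.806 mol C); extent of reaction ξ = 0.403X.
Moles: n_C = 0.806 − 0.806X; n_B = 1.54 − 0.403X; n_A = 0.806X.
Total moles n_T = 2.35 − 0.403X.
Mole fractions y_i = n_i/n_T; K_p = p_A^2 / (p_C^2 p_B) with p_i = y_i·P.
Equating to 0.0254 atm^-1 and solving on 0 < X < 1: X = 0.233.
Then n_B = 1.45, n_T = 2.25, so y_B = 0.642.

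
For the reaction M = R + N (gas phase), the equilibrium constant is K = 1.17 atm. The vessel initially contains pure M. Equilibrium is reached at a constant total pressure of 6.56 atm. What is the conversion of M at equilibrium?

X = 0.389

Take 1 mol M as basis and let X be its fractional conversion, so ξ = X.
At extent ξ: n_M = 1 − X; n_R = X; n_N = X.
Summing: n_T = 1 + X.
Mole fractions y_i = n_i/n_T; K = p_R p_N / (p_M) with p_i = y_i·P.
Equating to 1.17 atm and solving on 0 < X < 1: X = 0.389.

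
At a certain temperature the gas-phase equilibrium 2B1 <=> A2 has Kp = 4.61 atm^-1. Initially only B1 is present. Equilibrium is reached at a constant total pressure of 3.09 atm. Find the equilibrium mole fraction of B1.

y_B1 = 0.232

Basis: 1 mol B1 initially; let X = conversion of B1. Extent ξ = 0.5X.
At extent ξ: n_B1 = 1 − X; n_A2 = 0.5X.
Summing: n_T = 1 − 0.5X.
With p_i = (n_i/n_T)P, Kp = p_A2 / (p_B1^2).
Substituting and setting equal to 4.61 atm^-1 gives a polynomial in X; the root in (0,1) is X = 0.869.
Then n_B1 = 0.131, n_T = 0.566, so y_B1 = 0.232.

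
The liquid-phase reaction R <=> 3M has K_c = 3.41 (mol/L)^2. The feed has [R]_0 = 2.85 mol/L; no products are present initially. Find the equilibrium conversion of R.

Let X = conversion of R; extent ξ = 2.85·X mol/L.
Concentrations: [R] = 2.85 − 2.85X; [M] = 8.55X.
K_c = [M]^3 / ([R]).
Equating to 3.41 (mol/L)^2: the physical root is X = 0.229.

X = 0.229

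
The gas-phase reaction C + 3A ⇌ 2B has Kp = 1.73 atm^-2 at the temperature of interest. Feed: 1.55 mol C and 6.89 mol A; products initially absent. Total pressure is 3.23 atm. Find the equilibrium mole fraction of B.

y_B = 0.402

Let X = conversion of C (basis 1.55 mol C); extent of reaction ξ = 1.55X.
Mole table: n_C = 1.55 − 1.55X; n_A = 6.89 − 4.65X; n_B = 3.1X.
Summing: n_T = 8.44 − 3.1X.
Mole fractions y_i = n_i/n_T; Kp = p_B^2 / (p_C p_A^3) with p_i = y_i·P.
Substituting and setting equal to 1.73 atm^-2 gives a polynomial in X; the root in (0,1) is X = 0.781.
Then n_B = 2.42, n_T = 6.02, so y_B = 0.402.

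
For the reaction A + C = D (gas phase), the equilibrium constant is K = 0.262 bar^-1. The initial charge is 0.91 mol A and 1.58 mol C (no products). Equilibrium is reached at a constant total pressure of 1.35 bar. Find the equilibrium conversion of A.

X = 0.177

Basis: 0.91 mol A initially; let X = conversion of A. Extent ξ = 0.91X.
At extent ξ: n_A = 0.91 − 0.91X; n_C = 1.58 − 0.91X; n_D = 0.91X.
Summing: n_T = 2.49 − 0.91X.
Mole fractions y_i = n_i/n_T; K = p_D / (p_A p_C) with p_i = y_i·P.
Equating to 0.262 bar^-1 and solving on 0 < X < 1: X = 0.177.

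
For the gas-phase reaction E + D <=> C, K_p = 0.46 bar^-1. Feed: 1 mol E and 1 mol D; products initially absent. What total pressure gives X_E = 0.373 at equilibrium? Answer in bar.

P = 3.36 bar

Basis: 1 mol E initially; let X = conversion of E. Extent ξ = X.
Species balance: n_E = 1 − X; n_D = 1 − X; n_C = X.
n_T = Σnᵢ = 2 − X.
K_p = p_C / (p_E p_D) with p_i = (n_i/n_T)·P.
At X = 0.373: the mole-fraction product g(X) = Π y_i^ν_i = 1.544. Since K_p = g(X)·P^{-1}, P = (g/K_p)^(1/1) = (1.544/0.46)^(1/1) = 3.36 bar.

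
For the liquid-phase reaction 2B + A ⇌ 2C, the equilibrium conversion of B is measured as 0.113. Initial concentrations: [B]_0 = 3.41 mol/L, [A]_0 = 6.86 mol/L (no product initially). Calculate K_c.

Let X = conversion of B.
Concentrations: [B] = 3.41 − 3.41X; [A] = 6.86 − 1.71X; [C] = 3.41X.
At X = 0.113: [B] = 3.02, [A] = 6.67, [C] = 0.385.
K_c = [C]^2 / ([B]^2 [A]) = 0.00243 L/mol.

K_c = 0.00243 L/mol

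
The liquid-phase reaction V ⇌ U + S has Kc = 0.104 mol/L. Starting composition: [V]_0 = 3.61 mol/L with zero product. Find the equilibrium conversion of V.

X = 0.156

Let X = conversion of V; extent ξ = 3.61·X mol/L.
Concentrations: [V] = 3.61 − 3.61X; [U] = 3.61X; [S] = 3.61X.
Kc = [U] [S] / ([V]).
This equals 0.104 at X = 0.156 (the root in 0 < X < 1).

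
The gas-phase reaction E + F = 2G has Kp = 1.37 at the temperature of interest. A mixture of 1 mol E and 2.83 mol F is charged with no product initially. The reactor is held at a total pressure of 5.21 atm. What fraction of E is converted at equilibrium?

Take 1 mol E as basis and let X be its fractional conversion, so ξ = X.
Species balance: n_E = 1 − X; n_F = 2.83 − X; n_G = 2X.
Since Δν = 0, n_T = 3.83 throughout.
y_i = n_i/n_T, p_i = y_i·P. Kp = p_G^2 / (p_E p_F).
Setting this equal to 1.37 and taking the physical root (0 < X < 1) gives X = 0.574.

X = 0.574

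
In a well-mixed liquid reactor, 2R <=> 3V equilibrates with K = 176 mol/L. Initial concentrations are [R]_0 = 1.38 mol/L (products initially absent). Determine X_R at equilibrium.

X = 0.868

Let X = conversion of R; extent ξ = 1.38X/2 mol/L.
Concentrations: [R] = 1.38 − 1.38X; [V] = 2.07X.
K = [V]^3 / ([R]^2).
Equating to 176 mol/L: the physical root is X = 0.868.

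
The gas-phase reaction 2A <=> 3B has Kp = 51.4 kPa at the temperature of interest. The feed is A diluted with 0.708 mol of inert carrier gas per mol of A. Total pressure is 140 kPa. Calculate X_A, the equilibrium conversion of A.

X = 0.415

Take 1 mol A as basis and let X be its fractional conversion, so ξ = 0.5X.
Moles: n_A = 1 − X; n_B = 1.5X; n_I = 0.708 (inert).
n_T = Σnᵢ = 1.71 + 0.5X.
With p_i = (n_i/n_T)P, Kp = p_B^3 / (p_A^2).
Setting this equal to 51.4 kPa and taking the physical root (0 < X < 1) gives X = 0.415.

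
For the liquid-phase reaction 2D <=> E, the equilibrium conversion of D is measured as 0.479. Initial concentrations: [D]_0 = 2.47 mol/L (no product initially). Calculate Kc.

Let X = conversion of D.
Concentrations: [D] = 2.47 − 2.47X; [E] = 1.24X.
At X = 0.479: [D] = 1.29, [E] = 0.592.
Kc = [E] / ([D]^2) = 0.357 L/mol.

Kc = 0.357 L/mol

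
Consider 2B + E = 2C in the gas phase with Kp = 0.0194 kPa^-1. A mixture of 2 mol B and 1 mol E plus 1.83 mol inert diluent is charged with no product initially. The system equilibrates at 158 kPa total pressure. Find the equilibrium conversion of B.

X = 0.393

Let X = conversion of B (basis 2 mol B); extent of reaction ξ = X.
Moles: n_B = 2 − 2X; n_E = 1 − X; n_C = 2X; n_I = 1.83 (inert).
n_T = Σnᵢ = 4.83 − X.
With p_i = (n_i/n_T)P, Kp = p_C^2 / (p_B^2 p_E).
Equating to 0.0194 kPa^-1 and solving on 0 < X < 1: X = 0.393.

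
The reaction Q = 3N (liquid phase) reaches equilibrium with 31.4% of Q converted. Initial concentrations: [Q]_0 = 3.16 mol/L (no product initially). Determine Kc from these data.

Let X = conversion of Q.
Concentrations: [Q] = 3.16 − 3.16X; [N] = 9.48X.
At X = 0.314: [Q] = 2.17, [N] = 2.98.
Kc = [N]^3 / ([Q]) = 12.2 (mol/L)^2.

Kc = 12.2 (mol/L)^2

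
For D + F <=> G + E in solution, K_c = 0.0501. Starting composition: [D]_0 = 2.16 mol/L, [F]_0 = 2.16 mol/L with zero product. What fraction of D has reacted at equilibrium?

Let X = conversion of D; extent ξ = 2.16·X mol/L.
Concentrations: [D] = 2.16 − 2.16X; [F] = 2.16 − 2.16X; [G] = 2.16X; [E] = 2.16X.
K_c = [G] [E] / ([D] [F]).
Solving K_c = 0.0501 for X ∈ (0,1): X = 0.183.

X = 0.183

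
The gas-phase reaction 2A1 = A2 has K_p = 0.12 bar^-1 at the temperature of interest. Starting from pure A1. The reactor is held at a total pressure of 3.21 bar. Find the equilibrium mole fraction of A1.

y_A1 = 0.771

Let X = conversion of A1 (basis 1 mol A1); extent of reaction ξ = 0.5X.
Moles: n_A1 = 1 − X; n_A2 = 0.5X.
n_T = Σnᵢ = 1 − 0.5X.
y_i = n_i/n_T, p_i = y_i·P. K_p = p_A2 / (p_A1^2).
Equating to 0.12 bar^-1 and solving on 0 < X < 1: X = 0.373.
Then n_A1 = 0.627, n_T = 0.814, so y_A1 = 0.771.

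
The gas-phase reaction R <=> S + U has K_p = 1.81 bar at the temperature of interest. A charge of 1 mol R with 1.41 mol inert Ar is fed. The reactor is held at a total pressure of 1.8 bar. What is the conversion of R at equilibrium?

X = 0.801

Basis: 1 mol R initially; let X = conversion of R. Extent ξ = X.
At extent ξ: n_R = 1 − X; n_S = X; n_U = X; n_I = 1.41 (inert).
Summing: n_T = 2.41 + X.
With p_i = (n_i/n_T)P, K_p = p_S p_U / (p_R).
Substituting and setting equal to 1.81 bar gives a polynomial in X; the root in (0,1) is X = 0.801.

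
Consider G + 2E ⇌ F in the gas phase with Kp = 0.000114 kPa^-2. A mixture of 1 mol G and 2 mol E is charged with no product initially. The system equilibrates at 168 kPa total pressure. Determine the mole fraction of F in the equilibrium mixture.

Let X = conversion of G (basis 1 mol G); extent of reaction ξ = X.
Moles: n_G = 1 − X; n_E = 2 − 2X; n_F = X.
n_T = Σnᵢ = 3 − 2X.
Mole fractions y_i = n_i/n_T; Kp = p_F / (p_G p_E^2) with p_i = y_i·P.
Equating to 0.000114 kPa^-2 and solving on 0 < X < 1: X = 0.463.
Then n_F = 0.463, n_T = 2.07, so y_F = 0.223.

y_F = 0.223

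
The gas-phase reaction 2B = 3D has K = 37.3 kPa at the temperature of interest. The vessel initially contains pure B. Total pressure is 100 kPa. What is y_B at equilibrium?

Basis: 1 mol B initially; let X = conversion of B. Extent ξ = 0.5X.
At extent ξ: n_B = 1 − X; n_D = 1.5X.
Summing: n_T = 1 + 0.5X.
Mole fractions y_i = n_i/n_T; K = p_D^3 / (p_B^2) with p_i = y_i·P.
Substituting and setting equal to 37.3 kPa gives a polynomial in X; the root in (0,1) is X = 0.372.
Then n_B = 0.628, n_T = 1.19, so y_B = 0.529.

y_B = 0.529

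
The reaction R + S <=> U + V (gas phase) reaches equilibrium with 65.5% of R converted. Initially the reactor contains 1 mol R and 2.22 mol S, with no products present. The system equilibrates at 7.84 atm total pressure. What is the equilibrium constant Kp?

Kp = 0.795

Let X = conversion of R (basis 1 mol R); extent of reaction ξ = X.
Mole table: n_R = 1 − X; n_S = 2.22 − X; n_U = X; n_V = X.
Since Δν = 0, n_T = 3.22 throughout.
At X = 0.655: n_R = 0.345, n_S = 1.57, n_U = 0.655, n_V = 0.655, n_T = 3.22.
p_i = (n_i/n_T)·P. Kp = p_U p_V / (p_R p_S) = 0.795.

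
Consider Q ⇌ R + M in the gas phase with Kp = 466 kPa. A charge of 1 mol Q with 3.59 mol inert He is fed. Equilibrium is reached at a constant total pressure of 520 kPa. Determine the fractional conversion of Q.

X = 0.851

Basis: 1 mol Q initially; let X = conversion of Q. Extent ξ = X.
At extent ξ: n_Q = 1 − X; n_R = X; n_M = X; n_I = 3.59 (inert).
n_T = Σnᵢ = 4.59 + X.
With p_i = (n_i/n_T)P, Kp = p_R p_M / (p_Q).
Substituting and setting equal to 466 kPa gives a polynomial in X; the root in (0,1) is X = 0.851.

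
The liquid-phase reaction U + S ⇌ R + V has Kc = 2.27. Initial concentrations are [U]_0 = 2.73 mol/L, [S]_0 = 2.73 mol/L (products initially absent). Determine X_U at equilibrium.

X = 0.601

Let X = conversion of U; extent ξ = 2.73·X mol/L.
Concentrations: [U] = 2.73 − 2.73X; [S] = 2.73 − 2.73X; [R] = 2.73X; [V] = 2.73X.
Kc = [R] [V] / ([U] [S]).
Setting equal to 2.27 and solving for X on (0,1) gives X = 0.601.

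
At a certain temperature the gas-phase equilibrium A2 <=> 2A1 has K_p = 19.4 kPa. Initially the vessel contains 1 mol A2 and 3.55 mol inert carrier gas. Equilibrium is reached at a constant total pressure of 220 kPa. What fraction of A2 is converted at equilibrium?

X = 0.277

Take 1 mol A2 as basis and let X be its fractional conversion, so ξ = X.
Moles: n_A2 = 1 − X; n_A1 = 2X; n_I = 3.55 (inert).
Summing: n_T = 4.55 + X.
With p_i = (n_i/n_T)P, K_p = p_A1^2 / (p_A2).
Setting this equal to 19.4 kPa and taking the physical root (0 < X < 1) gives X = 0.277.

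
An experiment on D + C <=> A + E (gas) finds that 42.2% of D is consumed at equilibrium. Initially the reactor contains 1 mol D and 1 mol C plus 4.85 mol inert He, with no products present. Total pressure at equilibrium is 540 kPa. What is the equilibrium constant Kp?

Kp = 0.533

Basis: 1 mol D initially; let X = conversion of D. Extent ξ = X.
Mole table: n_D = 1 − X; n_C = 1 − X; n_A = X; n_E = X; n_I = 4.85 (inert).
Total moles n_T = 6.85 (Δν = 0, constant).
At X = 0.422: n_D = 0.578, n_C = 0.578, n_A = 0.422, n_E = 0.422, n_T = 6.85.
p_i = (n_i/n_T)·P. Kp = p_A p_E / (p_D p_C) = 0.533.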